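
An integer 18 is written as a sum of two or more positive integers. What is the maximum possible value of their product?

Define P[k] = max over 1≤i<k of i · max(k−i, P[k−i]); the inner max lets the remainder stay uncut if that's better.
P[2] = 1×max(1,0) = 1×1 = 1
P[3] = 1×max(2,1) = 1×2 = 2
P[4] = 2×max(2,1) = 2×2 = 4
P[5] = 2×max(3,2) = 2×3 = 6
P[6] = 3×max(3,2) = 3×3 = 9
P[7] = 2×max(5,6) = 2×6 = 12
P[8] = 2×max(6,9) = 2×9 = 18
P[9] = 3×max(6,9) = 3×9 = 27
P[10] = 2×max(8,18) = 2×18 = 36
P[11] = 2×max(9,27) = 2×27 = 54
P[12] = 3×max(9,27) = 3×27 = 81
P[13] = 2×max(11,54) = 2×54 = 108
P[14] = 2×max(12,81) = 2×81 = 162
P[15] = 3×max(12,81) = 3×81 = 243
P[16] = 2×max(14,162) = 2×162 = 324
P[17] = 2×max(15,243) = 2×243 = 486
P[18] = 3×max(15,243) = 3×243 = 729
One optimal split: 3 + 3 + 3 + 3 + 3 + 3; product 3×3×3×3×3×3 = 729.

729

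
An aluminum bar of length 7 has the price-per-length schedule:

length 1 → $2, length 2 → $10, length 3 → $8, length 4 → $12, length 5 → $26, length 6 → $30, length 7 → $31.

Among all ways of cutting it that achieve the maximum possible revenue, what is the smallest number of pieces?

2

Let r[k] be the best obtainable value from length k. For each k, try every first piece i and keep the best of price[i] + r[k−i].
r[1] = 2
r[2] = 10
r[3] = 12  (first piece 1, then r[2]=10)
r[4] = 20  (first piece 2, then r[2]=10)
r[5] = 26
r[6] = 30  (first piece 2, then r[4]=20)
r[7] = 36  (first piece 2, then r[5]=26)
Maximum revenue is $36.
Now minimize piece count subject to staying optimal: for each k, pieces[k] = 1 + min over i with p[i]+r[k−i]=r[k] of pieces[k−i].
pieces[4] = 2
pieces[5] = 1
pieces[6] = 1
pieces[7] = 2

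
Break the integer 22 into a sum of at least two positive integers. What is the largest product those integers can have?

Let g[k] be the best product for length k (with at least one cut). For each first piece i, the rest contributes max(k−i, g[k−i]).
Small cases: g[2]=1, g[3]=2, g[4]=4, g[5]=6, g[6]=9, g[7]=12, g[8]=18, g[9]=27, g[10]=36, g[11]=54, g[12]=81, g[13]=108, g[14]=162.
g[15] = 3*max(12,81) = 3*81 = 243
g[16] = 2*max(14,162) = 2*162 = 324
g[17] = 2*max(15,243) = 2*243 = 486
g[18] = 3*max(15,243) = 3*243 = 729
g[19] = 2*max(17,486) = 2*486 = 972
g[20] = 2*max(18,729) = 2*729 = 1458
g[21] = 3*max(18,729) = 3*729 = 2187
g[22] = 2*max(20,1458) = 2*1458 = 2916
One optimal split: 3 + 3 + 3 + 3 + 3 + 3 + 2 + 2; product 3*3*3*3*3*3*2*2 = 2916.

2916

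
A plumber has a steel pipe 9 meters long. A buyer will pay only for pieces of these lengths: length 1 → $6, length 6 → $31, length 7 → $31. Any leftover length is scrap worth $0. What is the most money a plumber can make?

54

Build best[k] bottom-up: best[k] = max over allowed piece i of (p[i] + best[k−i]).
best[1] = 6
best[2] = 12  (first piece 1, then best[1]=6)
best[3] = 18  (first piece 1, then best[2]=12)
best[4] = 24  (first piece 1, then best[3]=18)
best[5] = 30  (first piece 1, then best[4]=24)
best[6] = max(6+30, 31+0) = 36
best[7] = max(6+36, 31+6, 31+0) = 42
best[8] = max(6+42, 31+12, 31+6) = 48
best[9] = max(6+48, 31+18, 31+12) = 54
One optimal cutting: 1 + 1 + 1 + 1 + 1 + 1 + 1 + 1 + 1 → $54.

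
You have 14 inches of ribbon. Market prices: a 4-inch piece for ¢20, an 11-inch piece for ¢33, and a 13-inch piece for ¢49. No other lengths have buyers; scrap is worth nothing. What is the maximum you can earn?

60

Build best[k] bottom-up: best[k] = max over allowed piece i of (p[i] + best[k−i]).
best[1] = 0
best[2] = 0
best[3] = 0
best[4] = 20
best[5] = 20
best[6] = 20
best[7] = 20
best[8] = 40  (first piece 4, then best[4]=20)
best[9] = 40
best[10] = 40
best[11] = 40
best[12] = 60  (first piece 4, then best[8]=40)
best[13] = 60
best[14] = 60
One optimal cutting: pieces 4 + 4 + 4 with 2 inches of scrap → ¢60.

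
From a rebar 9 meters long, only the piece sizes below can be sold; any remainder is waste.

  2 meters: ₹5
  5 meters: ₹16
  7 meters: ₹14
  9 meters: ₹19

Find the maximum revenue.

26

Let f[k] be the best obtainable value from length k. For each k, try every first piece i and keep the best of price[i] + f[k−i].
f[1] = 0
f[2] = 5
f[3] = 5
f[4] = 10  (first piece 2, then f[2]=5)
f[5] = 16
f[6] = 16
f[7] = 21  (first piece 2, then f[5]=16)
f[8] = 21
f[9] = 26  (first piece 2, then f[7]=21)
One optimal cutting: 5 + 2 + 2 → ₹26.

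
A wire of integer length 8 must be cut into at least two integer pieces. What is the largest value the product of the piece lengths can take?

18

Fill g[k] for k=2..8: at each k try every first piece i and multiply by the better of (k−i) uncut or g[k−i].
g[2] = 1*max(1,0) = 1*1 = 1
g[3] = 1*max(2,1) = 1*2 = 2
g[4] = 2*max(2,1) = 2*2 = 4
g[5] = 2*max(3,2) = 2*3 = 6
g[6] = 3*max(3,2) = 3*3 = 9
g[7] = 2*max(5,6) = 2*6 = 12
g[8] = 2*max(6,9) = 2*9 = 18
One optimal split: 3 + 3 + 2; product 3*3*2 = 18.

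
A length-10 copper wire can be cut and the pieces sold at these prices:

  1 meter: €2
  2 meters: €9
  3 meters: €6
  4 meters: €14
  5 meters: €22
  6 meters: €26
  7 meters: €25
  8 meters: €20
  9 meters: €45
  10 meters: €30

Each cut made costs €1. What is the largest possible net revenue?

46

Let net[k] be the best obtainable value from length k. For each k, try every first piece i and keep the best of price[i] + net[k−i] minus the 1 cut fee when i<k.
net[1] = 2
net[2] = max(2+2-1, 9+0) = 9
net[3] = max(2+9-1, 9+2-1, 6+0) = 10
net[4] = max(2+10-1, 9+9-1, 6+2-1, 14+0) = 17
net[5] = max(2+17-1, 9+10-1, 6+9-1, 14+2-1, 22+0) = 22
net[6] = max(2+22-1, 9+17-1, 6+10-1, 14+9-1, 22+2-1, 26+0) = 26
net[7] = max(2+26-1, 9+22-1, 6+17-1, …, 26+2-1, 25+0) = 30
net[8] = max(2+30-1, 9+26-1, 6+22-1, …, 25+2-1, 20+0) = 34
net[9] = max(2+34-1, 9+30-1, 6+26-1, …, 20+2-1, 45+0) = 45
net[10] = max(2+45-1, 9+34-1, 6+30-1, …, 45+2-1, 30+0) = 46
One optimal plan: pieces 9 + 1 (1 cut) → €47 − €1 = €46.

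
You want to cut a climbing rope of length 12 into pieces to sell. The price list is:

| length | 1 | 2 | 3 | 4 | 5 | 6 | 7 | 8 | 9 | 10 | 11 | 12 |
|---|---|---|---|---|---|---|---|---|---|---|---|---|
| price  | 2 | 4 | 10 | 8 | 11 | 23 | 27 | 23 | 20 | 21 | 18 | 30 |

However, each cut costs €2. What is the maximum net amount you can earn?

44

Build r[k] bottom-up: r[k] = max over allowed piece i of (p[i] + r[k−i]) − 2 per cut.
r[1] = 2
r[2] = 4
r[3] = 10
r[4] = 10  (first piece 1, then r[3]=10)
r[5] = 12  (first piece 2, then r[3]=10)
r[6] = 23
r[7] = 27
r[8] = 27  (first piece 1, then r[7]=27)
r[9] = 31  (first piece 3, then r[6]=23)
r[10] = 35  (first piece 3, then r[7]=27)
r[11] = 35  (first piece 1, then r[10]=35)
r[12] = 44  (first piece 6, then r[6]=23)
One optimal plan: pieces 6 + 6 (1 cut) → €46 − €2 = €44.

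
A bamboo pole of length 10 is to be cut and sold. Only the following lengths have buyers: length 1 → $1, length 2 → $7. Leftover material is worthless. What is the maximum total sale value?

Build r[k] bottom-up: r[k] = max over allowed piece i of (p[i] + r[k−i]).
r[1] = 1
r[2] = max(1+1, 7+0) = 7
r[3] = max(1+7, 7+1) = 8
r[4] = max(1+8, 7+7) = 14
r[5] = max(1+14, 7+8) = 15
r[6] = max(1+15, 7+14) = 21
r[7] = max(1+21, 7+15) = 22
r[8] = max(1+22, 7+21) = 28
r[9] = max(1+28, 7+22) = 29
r[10] = max(1+29, 7+28) = 35
One optimal cutting: 2 + 2 + 2 + 2 + 2 → $35.

35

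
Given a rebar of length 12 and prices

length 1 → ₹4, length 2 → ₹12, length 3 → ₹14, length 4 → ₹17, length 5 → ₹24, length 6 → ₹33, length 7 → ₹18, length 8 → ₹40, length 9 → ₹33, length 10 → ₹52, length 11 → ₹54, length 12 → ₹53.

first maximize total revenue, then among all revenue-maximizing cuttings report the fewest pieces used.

Build r[k] bottom-up: r[k] = max over allowed piece i of (p[i] + r[k−i]).
r[1] = 4
r[2] = max(4+4, 12+0) = 12
r[3] = max(4+12, 12+4, 14+0) = 16
r[4] = max(4+16, 12+12, 14+4, 17+0) = 24
r[5] = max(4+24, 12+16, 14+12, 17+4, 24+0) = 28
r[6] = max(4+28, 12+24, 14+16, 17+12, 24+4, 33+0) = 36
r[7] = max(4+36, 12+28, 14+24, …, 33+4, 18+0) = 40
r[8] = max(4+40, 12+36, 14+28, …, 18+4, 40+0) = 48
r[9] = max(4+48, 12+40, 14+36, …, 40+4, 33+0) = 52
r[10] = max(4+52, 12+48, 14+40, …, 33+4, 52+0) = 60
r[11] = max(4+60, 12+52, 14+48, …, 52+4, 54+0) = 64
r[12] = max(4+64, 12+60, 14+52, …, 54+4, 53+0) = 72
Maximum revenue is ₹72.
Now minimize piece count subject to staying optimal: for each k, pieces[k] = 1 + min over i with p[i]+r[k−i]=r[k] of pieces[k−i].
pieces[9] = 5
pieces[10] = 5
pieces[11] = 6
pieces[12] = 6

6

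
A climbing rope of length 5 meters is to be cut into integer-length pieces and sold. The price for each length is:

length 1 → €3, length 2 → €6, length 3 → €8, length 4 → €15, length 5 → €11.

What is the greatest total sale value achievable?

Let v[k] be the best obtainable value from length k. For each k, try every first piece i and keep the best of price[i] + v[k−i].
v[1] = 3
v[2] = 6  (first piece 1, then v[1]=3)
v[3] = 9  (first piece 1, then v[2]=6)
v[4] = 15
v[5] = 18  (first piece 1, then v[4]=15)
One optimal cutting: 4 + 1 → €15 + €3 = €18.

18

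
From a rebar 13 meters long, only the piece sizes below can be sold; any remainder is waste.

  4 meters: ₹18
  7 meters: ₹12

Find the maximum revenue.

Consider every possible first cut. best[k] is the best of p[i]+best[k−i] over all sellable i≤k.
best[1] = 0
best[2] = 0
best[3] = 0
best[4] = 18
best[5] = 18
best[6] = 18
best[7] = 18
best[8] = 36  (first piece 4, then best[4]=18)
best[9] = 36
best[10] = 36
best[11] = 36
best[12] = 54  (first piece 4, then best[8]=36)
best[13] = 54
One optimal cutting: pieces 4 + 4 + 4 with 1 meter of scrap → ₹54.

54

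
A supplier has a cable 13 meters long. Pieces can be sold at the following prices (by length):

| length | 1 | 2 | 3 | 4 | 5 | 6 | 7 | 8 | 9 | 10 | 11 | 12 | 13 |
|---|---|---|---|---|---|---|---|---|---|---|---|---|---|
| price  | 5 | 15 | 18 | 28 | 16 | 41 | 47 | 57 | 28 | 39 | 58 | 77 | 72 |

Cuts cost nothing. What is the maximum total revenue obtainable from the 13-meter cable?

Build v[k] bottom-up: v[k] = max over allowed piece i of (p[i] + v[k−i]).
v[1] = 5
v[2] = max(5+5, 15+0) = 15
v[3] = max(5+15, 15+5, 18+0) = 20
v[4] = max(5+20, 15+15, 18+5, 28+0) = 30
v[5] = max(5+30, 15+20, 18+15, 28+5, 16+0) = 35
v[6] = max(5+35, 15+30, 18+20, 28+15, 16+5, 41+0) = 45
v[7] = max(5+45, 15+35, 18+30, …, 41+5, 47+0) = 50
v[8] = max(5+50, 15+45, 18+35, …, 47+5, 57+0) = 60
v[9] = max(5+60, 15+50, 18+45, …, 57+5, 28+0) = 65
v[10] = max(5+65, 15+60, 18+50, …, 28+5, 39+0) = 75
v[11] = max(5+75, 15+65, 18+60, …, 39+5, 58+0) = 80
v[12] = max(5+80, 15+75, 18+65, …, 58+5, 77+0) = 90
v[13] = max(5+90, 15+80, 18+75, …, 77+5, 72+0) = 95
One optimal cutting: 2 + 2 + 2 + 2 + 2 + 2 + 1 → 15 + 15 + 15 + 15 + 15 + 15 + 5 = 95.

95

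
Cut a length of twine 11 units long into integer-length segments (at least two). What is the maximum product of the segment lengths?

Fill prod[k] for k=2..11: at each k try every first piece i and multiply by the better of (k−i) uncut or prod[k−i].
prod[2] = 1*max(1,0) = 1*1 = 1
prod[3] = max(1*2, 2*1) = 2
prod[4] = max(1*3, 2*2, 3*1) = 4
prod[5] = max(1*4, 2*3, 3*2, 4*1) = 6
prod[6] = max(1*6, 2*4, 3*3, 4*2, 5*1) = 9
prod[7] = max(1*9, 2*6, 3*4, 4*3, 5*2, 6*1) = 12
prod[8] = max(1*12, 2*9, 3*6, …, 6*2, 7*1) = 18
prod[9] = max(1*18, 2*12, 3*9, …, 7*2, 8*1) = 27
prod[10] = max(1*27, 2*18, 3*12, …, 8*2, 9*1) = 36
prod[11] = max(1*36, 2*27, 3*18, …, 9*2, 10*1) = 54
One optimal split: 3 + 3 + 3 + 2; product 3*3*3*2 = 54.

54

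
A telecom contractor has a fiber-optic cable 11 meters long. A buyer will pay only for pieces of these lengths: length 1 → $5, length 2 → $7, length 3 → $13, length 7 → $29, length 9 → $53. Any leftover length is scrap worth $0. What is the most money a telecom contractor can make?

63

Build f[k] bottom-up: f[k] = max over allowed piece i of (p[i] + f[k−i]).
f[1] = 5
f[2] = max(5+5, 7+0) = 10
f[3] = max(5+10, 7+5, 13+0) = 15
f[4] = max(5+15, 7+10, 13+5) = 20
f[5] = max(5+20, 7+15, 13+10) = 25
f[6] = max(5+25, 7+20, 13+15) = 30
f[7] = max(5+30, 7+25, 13+20, 29+0) = 35
f[8] = max(5+35, 7+30, 13+25, 29+5) = 40
f[9] = max(5+40, 7+35, 13+30, 29+10, 53+0) = 53
f[10] = max(5+53, 7+40, 13+35, 29+15, 53+5) = 58
f[11] = max(5+58, 7+53, 13+40, 29+20, 53+10) = 63
One optimal cutting: 9 + 1 + 1 → $63.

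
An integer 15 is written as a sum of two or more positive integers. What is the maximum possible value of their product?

Fill P[k] for k=2..15: at each k try every first piece i and multiply by the better of (k−i) uncut or P[k−i].
P[2] = 1×max(1,0) = 1×1 = 1
P[3] = max(1×2, 2×1) = 2
P[4] = max(1×3, 2×2, 3×1) = 4
P[5] = max(1×4, 2×3, 3×2, 4×1) = 6
P[6] = max(1×6, 2×4, 3×3, 4×2, 5×1) = 9
P[7] = max(1×9, 2×6, 3×4, 4×3, 5×2, 6×1) = 12
P[8] = max(1×12, 2×9, 3×6, …, 6×2, 7×1) = 18
P[9] = max(1×18, 2×12, 3×9, …, 7×2, 8×1) = 27
P[10] = max(1×27, 2×18, 3×12, …, 8×2, 9×1) = 36
P[11] = max(1×36, 2×27, 3×18, …, 9×2, 10×1) = 54
P[12] = max(1×54, 2×36, 3×27, …, 10×2, 11×1) = 81
P[13] = max(1×81, 2×54, 3×36, …, 11×2, 12×1) = 108
P[14] = max(1×108, 2×81, 3×54, …, 12×2, 13×1) = 162
P[15] = max(1×162, 2×108, 3×81, …, 13×2, 14×1) = 243
One optimal split: 3 + 3 + 3 + 3 + 3; product 3×3×3×3×3 = 243.

243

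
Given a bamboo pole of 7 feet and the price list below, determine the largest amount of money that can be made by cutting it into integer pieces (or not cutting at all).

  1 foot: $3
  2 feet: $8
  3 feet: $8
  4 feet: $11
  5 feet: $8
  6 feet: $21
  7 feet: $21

27

Let v[k] be the best obtainable value from length k. For each k, try every first piece i and keep the best of price[i] + v[k−i].
v[1] = 3
v[2] = max(3+3, 8+0) = 8
v[3] = max(3+8, 8+3, 8+0) = 11
v[4] = max(3+11, 8+8, 8+3, 11+0) = 16
v[5] = max(3+16, 8+11, 8+8, 11+3, 8+0) = 19
v[6] = max(3+19, 8+16, 8+11, 11+8, 8+3, 21+0) = 24
v[7] = max(3+24, 8+19, 8+16, …, 21+3, 21+0) = 27
One optimal cutting: 2 + 2 + 2 + 1 → $8 + $8 + $8 + $3 = $27.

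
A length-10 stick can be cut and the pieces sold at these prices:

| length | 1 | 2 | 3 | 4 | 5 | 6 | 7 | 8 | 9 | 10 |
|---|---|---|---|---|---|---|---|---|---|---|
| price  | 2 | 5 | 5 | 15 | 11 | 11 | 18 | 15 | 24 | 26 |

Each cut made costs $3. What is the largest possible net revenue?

Consider every possible first cut. r[k] is the best of p[i]+r[k−i] over all sellable i≤k, charging 3 whenever i<k.
r[1] = 2
r[2] = 5
r[3] = 5
r[4] = 15
r[5] = 14  (first piece 1, then r[4]=15)
r[6] = 17  (first piece 2, then r[4]=15)
r[7] = 18
r[8] = 27  (first piece 4, then r[4]=15)
r[9] = 26  (first piece 1, then r[8]=27)
r[10] = 29  (first piece 2, then r[8]=27)
One optimal plan: pieces 4 + 4 + 2 (2 cuts) → $35 − $6 = $29.

29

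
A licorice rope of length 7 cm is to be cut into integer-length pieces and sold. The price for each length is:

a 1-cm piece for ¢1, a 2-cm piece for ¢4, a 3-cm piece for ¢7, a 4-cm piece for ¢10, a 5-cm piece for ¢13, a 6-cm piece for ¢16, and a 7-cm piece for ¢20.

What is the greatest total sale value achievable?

20

Consider every possible first cut. r[k] is the best of p[i]+r[k−i] over all sellable i≤k.
r[1] = 1
r[2] = max(1+1, 4+0) = 4
r[3] = max(1+4, 4+1, 7+0) = 7
r[4] = max(1+7, 4+4, 7+1, 10+0) = 10
r[5] = max(1+10, 4+7, 7+4, 10+1, 13+0) = 13
r[6] = max(1+13, 4+10, 7+7, 10+4, 13+1, 16+0) = 16
r[7] = max(1+16, 4+13, 7+10, …, 16+1, 20+0) = 20
Best is to sell the whole 7-cm piece uncut for ¢20.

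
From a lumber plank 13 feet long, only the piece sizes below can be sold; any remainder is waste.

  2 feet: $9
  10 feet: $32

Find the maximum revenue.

Consider every possible first cut. r[k] is the best of p[i]+r[k−i] over all sellable i≤k.
r[1] = 0
r[2] = 9
r[3] = 9
r[4] = 18  (first piece 2, then r[2]=9)
r[5] = 18
r[6] = 27  (first piece 2, then r[4]=18)
r[7] = 27
r[8] = 36  (first piece 2, then r[6]=27)
r[9] = 36
r[10] = max(9+36, 32+0) = 45
r[11] = max(9+36, 32+0) = 45
r[12] = max(9+45, 32+9) = 54
r[13] = max(9+45, 32+9) = 54
One optimal cutting: pieces 2 + 2 + 2 + 2 + 2 + 2 with 1 foot of scrap → $54.

54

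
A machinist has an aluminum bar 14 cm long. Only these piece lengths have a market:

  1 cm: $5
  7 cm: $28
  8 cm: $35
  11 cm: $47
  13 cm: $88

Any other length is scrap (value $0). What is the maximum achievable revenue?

93

Let best[k] be the best obtainable value from length k. For each k, try every first piece i and keep the best of price[i] + best[k−i].
best[1] = 5
best[2] = 10  (first piece 1, then best[1]=5)
best[3] = 15  (first piece 1, then best[2]=10)
best[4] = 20  (first piece 1, then best[3]=15)
best[5] = 25  (first piece 1, then best[4]=20)
best[6] = 30  (first piece 1, then best[5]=25)
best[7] = max(5+30, 28+0) = 35
best[8] = max(5+35, 28+5, 35+0) = 40
best[9] = max(5+40, 28+10, 35+5) = 45
best[10] = max(5+45, 28+15, 35+10) = 50
best[11] = max(5+50, 28+20, 35+15, 47+0) = 55
best[12] = max(5+55, 28+25, 35+20, 47+5) = 60
best[13] = max(5+60, 28+30, 35+25, 47+10, 88+0) = 88
best[14] = max(5+88, 28+35, 35+30, 47+15, 88+5) = 93
One optimal cutting: 13 + 1 → $93.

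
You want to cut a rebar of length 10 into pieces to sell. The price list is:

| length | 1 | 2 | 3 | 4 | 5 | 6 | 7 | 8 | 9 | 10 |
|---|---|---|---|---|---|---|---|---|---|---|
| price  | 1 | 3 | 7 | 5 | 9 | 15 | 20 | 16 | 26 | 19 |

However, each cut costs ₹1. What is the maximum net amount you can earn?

26

Let v[k] be the best obtainable value from length k. For each k, try every first piece i and keep the best of price[i] + v[k−i] minus the 1 cut fee when i<k.
v[1] = 1
v[2] = max(1+1-1, 3+0) = 3
v[3] = max(1+3-1, 3+1-1, 7+0) = 7
v[4] = max(1+7-1, 3+3-1, 7+1-1, 5+0) = 7
v[5] = max(1+7-1, 3+7-1, 7+3-1, 5+1-1, 9+0) = 9
v[6] = max(1+9-1, 3+7-1, 7+7-1, 5+3-1, 9+1-1, 15+0) = 15
v[7] = max(1+15-1, 3+9-1, 7+7-1, …, 15+1-1, 20+0) = 20
v[8] = max(1+20-1, 3+15-1, 7+9-1, …, 20+1-1, 16+0) = 20
v[9] = max(1+20-1, 3+20-1, 7+15-1, …, 16+1-1, 26+0) = 26
v[10] = max(1+26-1, 3+20-1, 7+20-1, …, 26+1-1, 19+0) = 26
One optimal plan: pieces 9 + 1 (1 cut) → ₹27 − ₹1 = ₹26.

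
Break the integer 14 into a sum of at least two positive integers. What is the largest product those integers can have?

Define g[k] = max over 1≤i<k of i · max(k−i, g[k−i]); the inner max lets the remainder stay uncut if that's better.
Small cases: g[2]=1, g[3]=2, g[4]=4, g[5]=6, g[6]=9, g[7]=12.
g[8] = 2*max(6,9) = 2*9 = 18
g[9] = 3*max(6,9) = 3*9 = 27
g[10] = 2*max(8,18) = 2*18 = 36
g[11] = 2*max(9,27) = 2*27 = 54
g[12] = 3*max(9,27) = 3*27 = 81
g[13] = 2*max(11,54) = 2*54 = 108
g[14] = 2*max(12,81) = 2*81 = 162
One optimal split: 3 + 3 + 3 + 3 + 2; product 3*3*3*3*2 = 162.

162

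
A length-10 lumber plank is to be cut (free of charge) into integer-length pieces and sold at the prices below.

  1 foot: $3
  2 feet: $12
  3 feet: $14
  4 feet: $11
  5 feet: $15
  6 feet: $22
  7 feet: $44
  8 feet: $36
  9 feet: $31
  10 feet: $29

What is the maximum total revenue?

Consider every possible first cut. v[k] is the best of p[i]+v[k−i] over all sellable i≤k.
v[1] = 3
v[2] = 12
v[3] = 15  (first piece 1, then v[2]=12)
v[4] = 24  (first piece 2, then v[2]=12)
v[5] = 27  (first piece 1, then v[4]=24)
v[6] = 36  (first piece 2, then v[4]=24)
v[7] = 44
v[8] = 48  (first piece 2, then v[6]=36)
v[9] = 56  (first piece 2, then v[7]=44)
v[10] = 60  (first piece 2, then v[8]=48)
One optimal cutting: 2 + 2 + 2 + 2 + 2 → $12 + $12 + $12 + $12 + $12 = $60.

60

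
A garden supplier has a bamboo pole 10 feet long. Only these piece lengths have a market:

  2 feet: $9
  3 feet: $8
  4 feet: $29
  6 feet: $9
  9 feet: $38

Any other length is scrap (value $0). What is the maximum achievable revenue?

67

Let best[k] be the best obtainable value from length k. For each k, try every first piece i and keep the best of price[i] + best[k−i].
best[1] = 0
best[2] = 9
best[3] = 9
best[4] = 29
best[5] = 29
best[6] = 38  (first piece 2, then best[4]=29)
best[7] = 38
best[8] = 58  (first piece 4, then best[4]=29)
best[9] = 58
best[10] = 67  (first piece 2, then best[8]=58)
One optimal cutting: 4 + 4 + 2 → $67.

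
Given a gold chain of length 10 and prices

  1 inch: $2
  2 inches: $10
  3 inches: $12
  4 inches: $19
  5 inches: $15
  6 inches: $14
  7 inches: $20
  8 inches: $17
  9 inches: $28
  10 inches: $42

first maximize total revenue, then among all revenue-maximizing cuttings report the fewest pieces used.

Build r[k] bottom-up: r[k] = max over allowed piece i of (p[i] + r[k−i]).
r[1] = 2
r[2] = 10
r[3] = 12  (first piece 1, then r[2]=10)
r[4] = 20  (first piece 2, then r[2]=10)
r[5] = 22  (first piece 1, then r[4]=20)
r[6] = 30  (first piece 2, then r[4]=20)
r[7] = 32  (first piece 1, then r[6]=30)
r[8] = 40  (first piece 2, then r[6]=30)
r[9] = 42  (first piece 1, then r[8]=40)
r[10] = 50  (first piece 2, then r[8]=40)
Maximum revenue is $50.
Now minimize piece count subject to staying optimal: for each k, pieces[k] = 1 + min over i with p[i]+r[k−i]=r[k] of pieces[k−i].
pieces[7] = 3
pieces[8] = 4
pieces[9] = 4
pieces[10] = 5

5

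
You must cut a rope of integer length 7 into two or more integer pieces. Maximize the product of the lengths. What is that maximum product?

Let P[k] be the best product for length k (with at least one cut). For each first piece i, the rest contributes max(k−i, P[k−i]).
P[2] = 1·max(1,0) = 1·1 = 1
P[3] = max(1·2, 2·1) = 2
P[4] = max(1·3, 2·2, 3·1) = 4
P[5] = max(1·4, 2·3, 3·2, 4·1) = 6
P[6] = max(1·6, 2·4, 3·3, 4·2, 5·1) = 9
P[7] = max(1·9, 2·6, 3·4, 4·3, 5·2, 6·1) = 12
One optimal split: 3 + 2 + 2; product 3·2·2 = 12.

12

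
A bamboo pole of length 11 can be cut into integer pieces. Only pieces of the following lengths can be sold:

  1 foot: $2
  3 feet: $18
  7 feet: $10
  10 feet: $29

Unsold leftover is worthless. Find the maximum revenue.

Consider every possible first cut. f[k] is the best of p[i]+f[k−i] over all sellable i≤k.
f[1] = 2
f[2] = 4  (first piece 1, then f[1]=2)
f[3] = max(2+4, 18+0) = 18
f[4] = max(2+18, 18+2) = 20
f[5] = max(2+20, 18+4) = 22
f[6] = max(2+22, 18+18) = 36
f[7] = max(2+36, 18+20, 10+0) = 38
f[8] = max(2+38, 18+22, 10+2) = 40
f[9] = max(2+40, 18+36, 10+4) = 54
f[10] = max(2+54, 18+38, 10+18, 29+0) = 56
f[11] = max(2+56, 18+40, 10+20, 29+2) = 58
One optimal cutting: 3 + 3 + 3 + 1 + 1 → $58.

58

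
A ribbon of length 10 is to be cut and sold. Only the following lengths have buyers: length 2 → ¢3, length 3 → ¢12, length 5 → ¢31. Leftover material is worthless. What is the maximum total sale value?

62

Build r[k] bottom-up: r[k] = max over allowed piece i of (p[i] + r[k−i]).
r[1] = 0
r[2] = 3
r[3] = max(3+0, 12+0) = 12
r[4] = max(3+3, 12+0) = 12
r[5] = max(3+12, 12+3, 31+0) = 31
r[6] = max(3+12, 12+12, 31+0) = 31
r[7] = max(3+31, 12+12, 31+3) = 34
r[8] = max(3+31, 12+31, 31+12) = 43
r[9] = max(3+34, 12+31, 31+12) = 43
r[10] = max(3+43, 12+34, 31+31) = 62
One optimal cutting: 5 + 5 → ¢62.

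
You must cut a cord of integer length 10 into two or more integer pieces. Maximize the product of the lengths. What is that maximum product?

36

Fill prod[k] for k=2..10: at each k try every first piece i and multiply by the better of (k−i) uncut or prod[k−i].
prod[2] = 1·max(1,0) = 1·1 = 1
prod[3] = 1·max(2,1) = 1·2 = 2
prod[4] = 2·max(2,1) = 2·2 = 4
prod[5] = 2·max(3,2) = 2·3 = 6
prod[6] = 3·max(3,2) = 3·3 = 9
prod[7] = 2·max(5,6) = 2·6 = 12
prod[8] = 2·max(6,9) = 2·9 = 18
prod[9] = 3·max(6,9) = 3·9 = 27
prod[10] = 2·max(8,18) = 2·18 = 36
One optimal split: 3 + 3 + 2 + 2; product 3·3·2·2 = 36.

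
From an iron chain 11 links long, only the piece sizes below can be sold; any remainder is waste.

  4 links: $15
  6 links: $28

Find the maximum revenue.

Build f[k] bottom-up: f[k] = max over allowed piece i of (p[i] + f[k−i]).
f[1] = 0
f[2] = 0
f[3] = 0
f[4] = 15
f[5] = 15
f[6] = max(15+0, 28+0) = 28
f[7] = max(15+0, 28+0) = 28
f[8] = max(15+15, 28+0) = 30
f[9] = max(15+15, 28+0) = 30
f[10] = max(15+28, 28+15) = 43
f[11] = max(15+28, 28+15) = 43
One optimal cutting: pieces 6 + 4 with 1 link of scrap → $43.

43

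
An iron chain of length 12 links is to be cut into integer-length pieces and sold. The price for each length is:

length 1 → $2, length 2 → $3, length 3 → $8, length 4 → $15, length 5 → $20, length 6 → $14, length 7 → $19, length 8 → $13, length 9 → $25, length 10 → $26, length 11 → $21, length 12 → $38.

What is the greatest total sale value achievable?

Let best[k] be the best obtainable value from length k. For each k, try every first piece i and keep the best of price[i] + best[k−i].
best[1] = 2
best[2] = 4  (first piece 1, then best[1]=2)
best[3] = 8
best[4] = 15
best[5] = 20
best[6] = 22  (first piece 1, then best[5]=20)
best[7] = 24  (first piece 1, then best[6]=22)
best[8] = 30  (first piece 4, then best[4]=15)
best[9] = 35  (first piece 4, then best[5]=20)
best[10] = 40  (first piece 5, then best[5]=20)
best[11] = 42  (first piece 1, then best[10]=40)
best[12] = 45  (first piece 4, then best[8]=30)
One optimal cutting: 4 + 4 + 4 → $15 + $15 + $15 = $45.

45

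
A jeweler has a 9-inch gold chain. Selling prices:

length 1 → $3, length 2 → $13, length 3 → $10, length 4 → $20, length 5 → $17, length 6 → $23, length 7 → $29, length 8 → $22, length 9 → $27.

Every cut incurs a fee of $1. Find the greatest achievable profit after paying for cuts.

51

Consider every possible first cut. r[k] is the best of p[i]+r[k−i] over all sellable i≤k, charging 1 whenever i<k.
r[1] = 3
r[2] = max(3+3-1, 13+0) = 13
r[3] = max(3+13-1, 13+3-1, 10+0) = 15
r[4] = max(3+15-1, 13+13-1, 10+3-1, 20+0) = 25
r[5] = max(3+25-1, 13+15-1, 10+13-1, 20+3-1, 17+0) = 27
r[6] = max(3+27-1, 13+25-1, 10+15-1, 20+13-1, 17+3-1, 23+0) = 37
r[7] = max(3+37-1, 13+27-1, 10+25-1, …, 23+3-1, 29+0) = 39
r[8] = max(3+39-1, 13+37-1, 10+27-1, …, 29+3-1, 22+0) = 49
r[9] = max(3+49-1, 13+39-1, 10+37-1, …, 22+3-1, 27+0) = 51
One optimal plan: pieces 2 + 2 + 2 + 2 + 1 (4 cuts) → $55 − $4 = $51.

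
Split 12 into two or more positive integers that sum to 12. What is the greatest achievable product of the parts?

81

Let f[k] be the best product for length k (with at least one cut). For each first piece i, the rest contributes max(k−i, f[k−i]).
f[2] = 1×max(1,0) = 1×1 = 1
f[3] = max(1×2, 2×1) = 2
f[4] = max(1×3, 2×2, 3×1) = 4
f[5] = max(1×4, 2×3, 3×2, 4×1) = 6
f[6] = max(1×6, 2×4, 3×3, 4×2, 5×1) = 9
f[7] = max(1×9, 2×6, 3×4, 4×3, 5×2, 6×1) = 12
f[8] = max(1×12, 2×9, 3×6, …, 6×2, 7×1) = 18
f[9] = max(1×18, 2×12, 3×9, …, 7×2, 8×1) = 27
f[10] = max(1×27, 2×18, 3×12, …, 8×2, 9×1) = 36
f[11] = max(1×36, 2×27, 3×18, …, 9×2, 10×1) = 54
f[12] = max(1×54, 2×36, 3×27, …, 10×2, 11×1) = 81
One optimal split: 3 + 3 + 3 + 3; product 3×3×3×3 = 81.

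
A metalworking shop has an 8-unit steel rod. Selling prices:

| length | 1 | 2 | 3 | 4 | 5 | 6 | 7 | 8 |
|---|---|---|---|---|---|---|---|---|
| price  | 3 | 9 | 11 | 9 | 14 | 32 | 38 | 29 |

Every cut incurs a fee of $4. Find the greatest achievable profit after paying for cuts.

37

Let r[k] be the best obtainable value from length k. For each k, try every first piece i and keep the best of price[i] + r[k−i] minus the 4 cut fee when i<k.
r[1] = 3
r[2] = 9
r[3] = 11
r[4] = 14  (first piece 2, then r[2]=9)
r[5] = 16  (first piece 2, then r[3]=11)
r[6] = 32
r[7] = 38
r[8] = 37  (first piece 1, then r[7]=38)
One optimal plan: pieces 7 + 1 (1 cut) → $41 − $4 = $37.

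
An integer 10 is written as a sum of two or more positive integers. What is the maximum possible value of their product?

36

Fill prod[k] for k=2..10: at each k try every first piece i and multiply by the better of (k−i) uncut or prod[k−i].
Small cases: prod[2]=1, prod[3]=2, prod[4]=4, prod[5]=6.
prod[6] = max(1×6, 2×4, 3×3, 4×2, 5×1) = 9
prod[7] = max(1×9, 2×6, 3×4, 4×3, 5×2, 6×1) = 12
prod[8] = max(1×12, 2×9, 3×6, …, 6×2, 7×1) = 18
prod[9] = max(1×18, 2×12, 3×9, …, 7×2, 8×1) = 27
prod[10] = max(1×27, 2×18, 3×12, …, 8×2, 9×1) = 36
One optimal split: 3 + 3 + 2 + 2; product 3×3×2×2 = 36.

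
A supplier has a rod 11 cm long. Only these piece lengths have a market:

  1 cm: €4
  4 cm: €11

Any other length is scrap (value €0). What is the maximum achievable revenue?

44

Build r[k] bottom-up: r[k] = max over allowed piece i of (p[i] + r[k−i]).
r[1] = 4
r[2] = 8  (first piece 1, then r[1]=4)
r[3] = 12  (first piece 1, then r[2]=8)
r[4] = max(4+12, 11+0) = 16
r[5] = max(4+16, 11+4) = 20
r[6] = max(4+20, 11+8) = 24
r[7] = max(4+24, 11+12) = 28
r[8] = max(4+28, 11+16) = 32
r[9] = max(4+32, 11+20) = 36
r[10] = max(4+36, 11+24) = 40
r[11] = max(4+40, 11+28) = 44
One optimal cutting: 1 + 1 + 1 + 1 + 1 + 1 + 1 + 1 + 1 + 1 + 1 → €44.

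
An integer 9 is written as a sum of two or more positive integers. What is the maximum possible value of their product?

Let m[k] be the best product for length k (with at least one cut). For each first piece i, the rest contributes max(k−i, m[k−i]).
m[2] = 1·max(1,0) = 1·1 = 1
m[3] = max(1·2, 2·1) = 2
m[4] = max(1·3, 2·2, 3·1) = 4
m[5] = max(1·4, 2·3, 3·2, 4·1) = 6
m[6] = max(1·6, 2·4, 3·3, 4·2, 5·1) = 9
m[7] = max(1·9, 2·6, 3·4, 4·3, 5·2, 6·1) = 12
m[8] = max(1·12, 2·9, 3·6, …, 6·2, 7·1) = 18
m[9] = max(1·18, 2·12, 3·9, …, 7·2, 8·1) = 27
One optimal split: 3 + 3 + 3; product 3·3·3 = 27.

27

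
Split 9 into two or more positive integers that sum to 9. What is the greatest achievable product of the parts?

Fill P[k] for k=2..9: at each k try every first piece i and multiply by the better of (k−i) uncut or P[k−i].
P[2] = 1*max(1,0) = 1*1 = 1
P[3] = 1*max(2,1) = 1*2 = 2
P[4] = 2*max(2,1) = 2*2 = 4
P[5] = 2*max(3,2) = 2*3 = 6
P[6] = 3*max(3,2) = 3*3 = 9
P[7] = 2*max(5,6) = 2*6 = 12
P[8] = 2*max(6,9) = 2*9 = 18
P[9] = 3*max(6,9) = 3*9 = 27
One optimal split: 3 + 3 + 3; product 3*3*3 = 27.

27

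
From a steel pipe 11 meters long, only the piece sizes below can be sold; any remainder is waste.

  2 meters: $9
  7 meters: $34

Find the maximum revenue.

52

Let r[k] be the best obtainable value from length k. For each k, try every first piece i and keep the best of price[i] + r[k−i].
r[1] = 0
r[2] = 9
r[3] = 9
r[4] = 18  (first piece 2, then r[2]=9)
r[5] = 18
r[6] = 27  (first piece 2, then r[4]=18)
r[7] = max(9+18, 34+0) = 34
r[8] = max(9+27, 34+0) = 36
r[9] = max(9+34, 34+9) = 43
r[10] = max(9+36, 34+9) = 45
r[11] = max(9+43, 34+18) = 52
One optimal cutting: 7 + 2 + 2 → $52.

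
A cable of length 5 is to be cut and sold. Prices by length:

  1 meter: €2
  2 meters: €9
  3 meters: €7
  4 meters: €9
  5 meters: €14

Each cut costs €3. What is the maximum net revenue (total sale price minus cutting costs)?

Let r[k] be the best obtainable value from length k. For each k, try every first piece i and keep the best of price[i] + r[k−i] minus the 3 cut fee when i<k.
r[1] = 2
r[2] = max(2+2-3, 9+0) = 9
r[3] = max(2+9-3, 9+2-3, 7+0) = 8
r[4] = max(2+8-3, 9+9-3, 7+2-3, 9+0) = 15
r[5] = max(2+15-3, 9+8-3, 7+9-3, 9+2-3, 14+0) = 14
One optimal plan: pieces 2 + 2 + 1 (2 cuts) → €20 − €6 = €14.

14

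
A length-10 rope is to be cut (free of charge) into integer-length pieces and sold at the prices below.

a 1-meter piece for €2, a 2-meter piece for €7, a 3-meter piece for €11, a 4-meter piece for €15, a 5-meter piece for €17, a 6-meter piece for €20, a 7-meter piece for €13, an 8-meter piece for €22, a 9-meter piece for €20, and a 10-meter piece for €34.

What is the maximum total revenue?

37

Consider every possible first cut. best[k] is the best of p[i]+best[k−i] over all sellable i≤k.
best[1] = 2
best[2] = max(2+2, 7+0) = 7
best[3] = max(2+7, 7+2, 11+0) = 11
best[4] = max(2+11, 7+7, 11+2, 15+0) = 15
best[5] = max(2+15, 7+11, 11+7, 15+2, 17+0) = 18
best[6] = max(2+18, 7+15, 11+11, 15+7, 17+2, 20+0) = 22
best[7] = max(2+22, 7+18, 11+15, …, 20+2, 13+0) = 26
best[8] = max(2+26, 7+22, 11+18, …, 13+2, 22+0) = 30
best[9] = max(2+30, 7+26, 11+22, …, 22+2, 20+0) = 33
best[10] = max(2+33, 7+30, 11+26, …, 20+2, 34+0) = 37
One optimal cutting: 4 + 4 + 2 → €15 + €15 + €7 = €37.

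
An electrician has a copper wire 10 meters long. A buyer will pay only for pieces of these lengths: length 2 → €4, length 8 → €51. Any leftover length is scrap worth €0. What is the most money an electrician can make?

Build best[k] bottom-up: best[k] = max over allowed piece i of (p[i] + best[k−i]).
best[1] = 0
best[2] = 4
best[3] = 4
best[4] = 8  (first piece 2, then best[2]=4)
best[5] = 8
best[6] = 12  (first piece 2, then best[4]=8)
best[7] = 12
best[8] = 51
best[9] = 51
best[10] = 55  (first piece 2, then best[8]=51)
One optimal cutting: 8 + 2 → €55.

55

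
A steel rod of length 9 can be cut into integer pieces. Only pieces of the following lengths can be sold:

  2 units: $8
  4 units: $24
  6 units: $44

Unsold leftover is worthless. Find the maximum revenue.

52

Consider every possible first cut. best[k] is the best of p[i]+best[k−i] over all sellable i≤k.
best[1] = 0
best[2] = 8
best[3] = 8
best[4] = max(8+8, 24+0) = 24
best[5] = max(8+8, 24+0) = 24
best[6] = max(8+24, 24+8, 44+0) = 44
best[7] = max(8+24, 24+8, 44+0) = 44
best[8] = max(8+44, 24+24, 44+8) = 52
best[9] = max(8+44, 24+24, 44+8) = 52
One optimal cutting: pieces 6 + 2 with 1 unit of scrap → $52.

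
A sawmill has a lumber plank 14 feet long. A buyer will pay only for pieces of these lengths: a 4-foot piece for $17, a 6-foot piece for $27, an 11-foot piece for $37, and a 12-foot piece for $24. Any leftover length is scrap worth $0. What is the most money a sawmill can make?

61

Let f[k] be the best obtainable value from length k. For each k, try every first piece i and keep the best of price[i] + f[k−i].
f[1] = 0
f[2] = 0
f[3] = 0
f[4] = 17
f[5] = 17
f[6] = max(17+0, 27+0) = 27
f[7] = max(17+0, 27+0) = 27
f[8] = max(17+17, 27+0) = 34
f[9] = max(17+17, 27+0) = 34
f[10] = max(17+27, 27+17) = 44
f[11] = max(17+27, 27+17, 37+0) = 44
f[12] = max(17+34, 27+27, 37+0, 24+0) = 54
f[13] = max(17+34, 27+27, 37+0, 24+0) = 54
f[14] = max(17+44, 27+34, 37+0, 24+0) = 61
One optimal cutting: 6 + 4 + 4 → $61.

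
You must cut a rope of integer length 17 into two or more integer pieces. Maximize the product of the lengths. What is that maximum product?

486

Let P[k] be the best product for length k (with at least one cut). For each first piece i, the rest contributes max(k−i, P[k−i]).
P[2] = 1·max(1,0) = 1·1 = 1
P[3] = max(1·2, 2·1) = 2
P[4] = max(1·3, 2·2, 3·1) = 4
P[5] = max(1·4, 2·3, 3·2, 4·1) = 6
P[6] = max(1·6, 2·4, 3·3, 4·2, 5·1) = 9
P[7] = max(1·9, 2·6, 3·4, 4·3, 5·2, 6·1) = 12
P[8] = max(1·12, 2·9, 3·6, …, 6·2, 7·1) = 18
P[9] = max(1·18, 2·12, 3·9, …, 7·2, 8·1) = 27
P[10] = max(1·27, 2·18, 3·12, …, 8·2, 9·1) = 36
P[11] = max(1·36, 2·27, 3·18, …, 9·2, 10·1) = 54
P[12] = max(1·54, 2·36, 3·27, …, 10·2, 11·1) = 81
P[13] = max(1·81, 2·54, 3·36, …, 11·2, 12·1) = 108
P[14] = max(1·108, 2·81, 3·54, …, 12·2, 13·1) = 162
P[15] = max(1·162, 2·108, 3·81, …, 13·2, 14·1) = 243
P[16] = max(1·243, 2·162, 3·108, …, 14·2, 15·1) = 324
P[17] = max(1·324, 2·243, 3·162, …, 15·2, 16·1) = 486
One optimal split: 3 + 3 + 3 + 3 + 3 + 2; product 3·3·3·3·3·2 = 486.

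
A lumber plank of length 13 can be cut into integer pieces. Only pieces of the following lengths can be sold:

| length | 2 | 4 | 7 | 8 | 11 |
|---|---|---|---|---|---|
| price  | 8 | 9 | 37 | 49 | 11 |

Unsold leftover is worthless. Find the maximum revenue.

Let f[k] be the best obtainable value from length k. For each k, try every first piece i and keep the best of price[i] + f[k−i].
f[1] = 0
f[2] = 8
f[3] = 8
f[4] = max(8+8, 9+0) = 16
f[5] = max(8+8, 9+0) = 16
f[6] = max(8+16, 9+8) = 24
f[7] = max(8+16, 9+8, 37+0) = 37
f[8] = max(8+24, 9+16, 37+0, 49+0) = 49
f[9] = max(8+37, 9+16, 37+8, 49+0) = 49
f[10] = max(8+49, 9+24, 37+8, 49+8) = 57
f[11] = max(8+49, 9+37, 37+16, 49+8, 11+0) = 57
f[12] = max(8+57, 9+49, 37+16, 49+16, 11+0) = 65
f[13] = max(8+57, 9+49, 37+24, 49+16, 11+8) = 65
One optimal cutting: pieces 8 + 2 + 2 with 1 foot of scrap → $65.

65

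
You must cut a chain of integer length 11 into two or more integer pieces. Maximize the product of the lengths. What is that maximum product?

54

Let m[k] be the best product for length k (with at least one cut). For each first piece i, the rest contributes max(k−i, m[k−i]).
m[2] = 1·max(1,0) = 1·1 = 1
m[3] = 1·max(2,1) = 1·2 = 2
m[4] = 2·max(2,1) = 2·2 = 4
m[5] = 2·max(3,2) = 2·3 = 6
m[6] = 3·max(3,2) = 3·3 = 9
m[7] = 2·max(5,6) = 2·6 = 12
m[8] = 2·max(6,9) = 2·9 = 18
m[9] = 3·max(6,9) = 3·9 = 27
m[10] = 2·max(8,18) = 2·18 = 36
m[11] = 2·max(9,27) = 2·27 = 54
One optimal split: 3 + 3 + 3 + 2; product 3·3·3·2 = 54.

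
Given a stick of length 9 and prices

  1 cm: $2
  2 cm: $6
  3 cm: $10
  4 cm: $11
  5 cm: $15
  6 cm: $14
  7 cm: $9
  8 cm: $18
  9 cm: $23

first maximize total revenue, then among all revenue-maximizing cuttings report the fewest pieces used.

Let r[k] be the best obtainable value from length k. For each k, try every first piece i and keep the best of price[i] + r[k−i].
r[1] = 2
r[2] = 6
r[3] = 10
r[4] = 12  (first piece 1, then r[3]=10)
r[5] = 16  (first piece 2, then r[3]=10)
r[6] = 20  (first piece 3, then r[3]=10)
r[7] = 22  (first piece 1, then r[6]=20)
r[8] = 26  (first piece 2, then r[6]=20)
r[9] = 30  (first piece 3, then r[6]=20)
Maximum revenue is $30.
Now minimize piece count subject to staying optimal: for each k, pieces[k] = 1 + min over i with p[i]+r[k−i]=r[k] of pieces[k−i].
pieces[6] = 2
pieces[7] = 3
pieces[8] = 3
pieces[9] = 3

3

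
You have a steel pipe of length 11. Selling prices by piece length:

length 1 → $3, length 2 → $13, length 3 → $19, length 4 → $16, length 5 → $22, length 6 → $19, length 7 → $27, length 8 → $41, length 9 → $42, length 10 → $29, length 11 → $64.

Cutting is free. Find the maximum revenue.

Consider every possible first cut. v[k] is the best of p[i]+v[k−i] over all sellable i≤k.
v[1] = 3
v[2] = max(3+3, 13+0) = 13
v[3] = max(3+13, 13+3, 19+0) = 19
v[4] = max(3+19, 13+13, 19+3, 16+0) = 26
v[5] = max(3+26, 13+19, 19+13, 16+3, 22+0) = 32
v[6] = max(3+32, 13+26, 19+19, 16+13, 22+3, 19+0) = 39
v[7] = max(3+39, 13+32, 19+26, …, 19+3, 27+0) = 45
v[8] = max(3+45, 13+39, 19+32, …, 27+3, 41+0) = 52
v[9] = max(3+52, 13+45, 19+39, …, 41+3, 42+0) = 58
v[10] = max(3+58, 13+52, 19+45, …, 42+3, 29+0) = 65
v[11] = max(3+65, 13+58, 19+52, …, 29+3, 64+0) = 71
One optimal cutting: 3 + 2 + 2 + 2 + 2 → $19 + $13 + $13 + $13 + $13 = $71.

71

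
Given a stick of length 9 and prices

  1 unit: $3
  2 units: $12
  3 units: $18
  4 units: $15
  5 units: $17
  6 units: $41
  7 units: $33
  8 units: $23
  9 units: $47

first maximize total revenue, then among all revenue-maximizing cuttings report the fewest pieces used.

Build r[k] bottom-up: r[k] = max over allowed piece i of (p[i] + r[k−i]).
r[1] = 3
r[2] = max(3+3, 12+0) = 12
r[3] = max(3+12, 12+3, 18+0) = 18
r[4] = max(3+18, 12+12, 18+3, 15+0) = 24
r[5] = max(3+24, 12+18, 18+12, 15+3, 17+0) = 30
r[6] = max(3+30, 12+24, 18+18, 15+12, 17+3, 41+0) = 41
r[7] = max(3+41, 12+30, 18+24, …, 41+3, 33+0) = 44
r[8] = max(3+44, 12+41, 18+30, …, 33+3, 23+0) = 53
r[9] = max(3+53, 12+44, 18+41, …, 23+3, 47+0) = 59
Maximum revenue is $59.
Now minimize piece count subject to staying optimal: for each k, pieces[k] = 1 + min over i with p[i]+r[k−i]=r[k] of pieces[k−i].
pieces[6] = 1
pieces[7] = 2
pieces[8] = 2
pieces[9] = 2

2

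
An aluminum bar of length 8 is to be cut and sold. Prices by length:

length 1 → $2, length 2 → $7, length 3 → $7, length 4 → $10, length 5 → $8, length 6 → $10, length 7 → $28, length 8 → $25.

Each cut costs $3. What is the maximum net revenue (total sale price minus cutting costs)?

27

Consider every possible first cut. v[k] is the best of p[i]+v[k−i] over all sellable i≤k, charging 3 whenever i<k.
v[1] = 2
v[2] = 7
v[3] = 7
v[4] = 11  (first piece 2, then v[2]=7)
v[5] = 11  (first piece 2, then v[3]=7)
v[6] = 15  (first piece 2, then v[4]=11)
v[7] = 28
v[8] = 27  (first piece 1, then v[7]=28)
One optimal plan: pieces 7 + 1 (1 cut) → $30 − $3 = $27.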